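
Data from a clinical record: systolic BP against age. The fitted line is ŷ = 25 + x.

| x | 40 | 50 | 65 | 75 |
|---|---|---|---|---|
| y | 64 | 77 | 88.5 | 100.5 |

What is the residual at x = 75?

r = 0.5

ŷ = 25 + 75 = 100
r = 100.5 − 100 = 0.5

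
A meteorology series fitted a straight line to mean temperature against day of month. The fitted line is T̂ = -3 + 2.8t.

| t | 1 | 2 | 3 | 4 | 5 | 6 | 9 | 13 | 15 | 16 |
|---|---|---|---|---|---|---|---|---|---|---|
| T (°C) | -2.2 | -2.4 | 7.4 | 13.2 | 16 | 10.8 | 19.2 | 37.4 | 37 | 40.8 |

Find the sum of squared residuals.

t=1: T̂ = -3 + 2.8·1 = -0.2; e = -2.2 − (-0.2) = -2
t=2: T̂ = -3 + 2.8·2 = 2.6; e = -2.4 − 2.6 = -5
t=3: T̂ = -3 + 2.8·3 = 5.4; e = 7.4 − 5.4 = 2
t=4: T̂ = -3 + 2.8·4 = 8.2; e = 13.2 − 8.2 = 5
t=5: T̂ = -3 + 2.8·5 = 11; e = 16 − 11 = 5
t=6: T̂ = -3 + 2.8·6 = 13.8; e = 10.8 − 13.8 = -3
t=9: T̂ = -3 + 2.8·9 = 22.2; e = 19.2 − 22.2 = -3
t=13: T̂ = -3 + 2.8·13 = 33.4; e = 37.4 − 33.4 = 4
t=15: T̂ = -3 + 2.8·15 = 39; e = 37 − 39 = -2
t=16: T̂ = -3 + 2.8·16 = 41.8; e = 40.8 − 41.8 = -1
SSE = 4 + 25 + 4 + 25 + 25 + 9 + 9 + 16 + 4 + 1 = 122

SSE = 122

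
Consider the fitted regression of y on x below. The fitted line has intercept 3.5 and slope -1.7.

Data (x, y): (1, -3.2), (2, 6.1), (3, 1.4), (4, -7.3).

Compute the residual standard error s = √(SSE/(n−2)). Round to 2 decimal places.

s = 6.56

x=1: ŷ = 3.5 − 1.7·1 = 1.8; r = -3.2 − 1.8 = -5
x=2: ŷ = 3.5 − 1.7·2 = 0.1; r = 6.1 − 0.1 = 6
x=3: ŷ = 3.5 − 1.7·3 = -1.6; r = 1.4 − (-1.6) = 3
x=4: ŷ = 3.5 − 1.7·4 = -3.3; r = -7.3 − (-3.3) = -4
SSE = 25 + 36 + 9 + 16 = 86
s = √(86/2) = √43 ≈ 6.56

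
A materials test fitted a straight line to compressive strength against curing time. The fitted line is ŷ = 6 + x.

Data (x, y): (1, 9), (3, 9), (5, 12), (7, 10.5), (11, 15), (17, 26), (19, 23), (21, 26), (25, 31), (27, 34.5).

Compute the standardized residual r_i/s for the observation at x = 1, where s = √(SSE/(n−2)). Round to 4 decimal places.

x=1: ŷ = 6 + 1 = 7; r = 9 − 7 = 2
x=3: ŷ = 6 + 3 = 9; r = 9 − 9 = 0
x=5: ŷ = 6 + 5 = 11; r = 12 − 11 = 1
x=7: ŷ = 6 + 7 = 13; r = 10.5 − 13 = -2.5
x=11: ŷ = 6 + 11 = 17; r = 15 − 17 = -2
x=17: ŷ = 6 + 17 = 23; r = 26 − 23 = 3
x=19: ŷ = 6 + 19 = 25; r = 23 − 25 = -2
x=21: ŷ = 6 + 21 = 27; r = 26 − 27 = -1
x=25: ŷ = 6 + 25 = 31; r = 31 − 31 = 0
x=27: ŷ = 6 + 27 = 33; r = 34.5 − 33 = 1.5
SSE = 4 + 0 + 1 + 6.25 + 4 + 9 + 4 + 1 + 0 + 2.25 = 31.5
s = √(31.5/8) = 1.98431
r/s = 2 / 1.98431 = 1.0079

1.0079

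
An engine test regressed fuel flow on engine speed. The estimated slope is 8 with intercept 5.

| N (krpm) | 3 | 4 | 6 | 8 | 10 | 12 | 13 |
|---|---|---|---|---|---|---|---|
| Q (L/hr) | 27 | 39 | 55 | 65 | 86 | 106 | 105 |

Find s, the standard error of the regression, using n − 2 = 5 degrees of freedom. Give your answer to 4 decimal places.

s = 3.7417

N=3: Q̂ = 5 + 8·3 = 29; e = 27 − 29 = -2
N=4: Q̂ = 5 + 8·4 = 37; e = 39 − 37 = 2
N=6: Q̂ = 5 + 8·6 = 53; e = 55 − 53 = 2
N=8: Q̂ = 5 + 8·8 = 69; e = 65 − 69 = -4
N=10: Q̂ = 5 + 8·10 = 85; e = 86 − 85 = 1
N=12: Q̂ = 5 + 8·12 = 101; e = 106 − 101 = 5
N=13: Q̂ = 5 + 8·13 = 109; e = 105 − 109 = -4
SSE = 4 + 4 + 4 + 16 + 1 + 25 + 16 = 70
s = √(70/5) = √14 ≈ 3.7417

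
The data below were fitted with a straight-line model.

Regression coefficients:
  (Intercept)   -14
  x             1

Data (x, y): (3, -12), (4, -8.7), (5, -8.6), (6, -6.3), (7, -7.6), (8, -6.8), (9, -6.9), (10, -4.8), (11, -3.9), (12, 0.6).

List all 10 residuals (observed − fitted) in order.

x=3: ŷ = -14 + 3 = -11; r = -12 − (-11) = -1
x=4: ŷ = -14 + 4 = -10; r = -8.7 − (-10) = 1.3
x=5: ŷ = -14 + 5 = -9; r = -8.6 − (-9) = 0.4
x=6: ŷ = -14 + 6 = -8; r = -6.3 − (-8) = 1.7
x=7: ŷ = -14 + 7 = -7; r = -7.6 − (-7) = -0.6
x=8: ŷ = -14 + 8 = -6; r = -6.8 − (-6) = -0.8
x=9: ŷ = -14 + 9 = -5; r = -6.9 − (-5) = -1.9
x=10: ŷ = -14 + 10 = -4; r = -4.8 − (-4) = -0.8
x=11: ŷ = -14 + 11 = -3; r = -3.9 − (-3) = -0.9
x=12: ŷ = -14 + 12 = -2; r = 0.6 − (-2) = 2.6

-1, 1.3, 0.4, 1.7, -0.6, -0.8, -1.9, -0.8, -0.9, 2.6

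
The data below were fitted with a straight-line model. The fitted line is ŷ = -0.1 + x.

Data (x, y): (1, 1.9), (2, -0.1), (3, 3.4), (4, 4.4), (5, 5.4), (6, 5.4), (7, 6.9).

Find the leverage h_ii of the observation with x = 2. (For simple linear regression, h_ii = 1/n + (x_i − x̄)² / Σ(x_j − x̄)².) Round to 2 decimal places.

h = 0.29

x̄ = (1 + 2 + 3 + 4 + 5 + 6 + 7)/7 = 4
Σ(x − x̄)² = 9 + 4 + 1 + 0 + 1 + 4 + 9 = 28
h = 1/7 + (-2)²/28 = 0.142857 + 0.142857 = 0.29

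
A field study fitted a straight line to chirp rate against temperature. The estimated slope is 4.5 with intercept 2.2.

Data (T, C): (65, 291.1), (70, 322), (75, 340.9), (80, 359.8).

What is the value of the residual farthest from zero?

T=65: ŷ = 2.2 + 4.5·65 = 294.7; e = 291.1 − 294.7 = -3.6
T=70: ŷ = 2.2 + 4.5·70 = 317.2; e = 322 − 317.2 = 4.8
T=75: ŷ = 2.2 + 4.5·75 = 339.7; e = 340.9 − 339.7 = 1.2
T=80: ŷ = 2.2 + 4.5·80 = 362.2; e = 359.8 − 362.2 = -2.4
Largest |e| is 4.8 at T = 70, residual 4.8.

e = 4.8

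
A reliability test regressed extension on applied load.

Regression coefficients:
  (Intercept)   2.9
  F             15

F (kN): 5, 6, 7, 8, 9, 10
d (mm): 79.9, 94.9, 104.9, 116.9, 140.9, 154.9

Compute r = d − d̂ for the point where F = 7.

r = -3

d̂ = 2.9 + 15·7 = 107.9
r = 104.9 − 107.9 = -3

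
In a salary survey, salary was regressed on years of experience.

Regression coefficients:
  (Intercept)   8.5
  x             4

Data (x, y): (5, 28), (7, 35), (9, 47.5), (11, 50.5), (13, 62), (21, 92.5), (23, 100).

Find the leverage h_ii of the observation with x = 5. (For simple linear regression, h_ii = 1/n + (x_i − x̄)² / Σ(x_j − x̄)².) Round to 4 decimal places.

h = 0.3528

x̄ = (5 + 7 + 9 + 11 + 13 + 21 + 23)/7 = 12.7143
Σ(x − x̄)² = 59.5102 + 32.6531 + 13.7959 + 2.93878 + 0.0816327 + 68.6531 + 105.796 = 283.429
h = 1/7 + (-7.71429)²/283.429 = 0.142857 + 0.209965 = 0.3528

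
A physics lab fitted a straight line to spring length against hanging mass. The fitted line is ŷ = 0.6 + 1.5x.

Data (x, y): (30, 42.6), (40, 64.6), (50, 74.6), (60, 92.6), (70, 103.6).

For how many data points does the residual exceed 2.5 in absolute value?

2

x=30: ŷ = 0.6 + 1.5·30 = 45.6; r = 42.6 − 45.6 = -3
x=40: ŷ = 0.6 + 1.5·40 = 60.6; r = 64.6 − 60.6 = 4
x=50: ŷ = 0.6 + 1.5·50 = 75.6; r = 74.6 − 75.6 = -1
x=60: ŷ = 0.6 + 1.5·60 = 90.6; r = 92.6 − 90.6 = 2
x=70: ŷ = 0.6 + 1.5·70 = 105.6; r = 103.6 − 105.6 = -2
|r| > 2.5: x=30 (|r|=3), x=40 (|r|=4) → 2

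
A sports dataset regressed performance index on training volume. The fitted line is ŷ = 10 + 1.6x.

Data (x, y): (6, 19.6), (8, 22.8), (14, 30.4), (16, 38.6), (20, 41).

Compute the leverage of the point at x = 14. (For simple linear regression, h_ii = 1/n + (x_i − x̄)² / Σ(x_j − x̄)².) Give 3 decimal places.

h = 0.211

x̄ = (6 + 8 + 14 + 16 + 20)/5 = 12.8
Σ(x − x̄)² = 46.24 + 23.04 + 1.44 + 10.24 + 51.84 = 132.8
h = 1/5 + (1.2)²/132.8 = 0.2 + 0.0108434 = 0.211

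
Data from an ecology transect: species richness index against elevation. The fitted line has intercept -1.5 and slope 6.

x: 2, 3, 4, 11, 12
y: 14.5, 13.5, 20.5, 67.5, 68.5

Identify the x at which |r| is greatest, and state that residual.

x=2: ŷ = -1.5 + 6·2 = 10.5; r = 14.5 − 10.5 = 4
x=3: ŷ = -1.5 + 6·3 = 16.5; r = 13.5 − 16.5 = -3
x=4: ŷ = -1.5 + 6·4 = 22.5; r = 20.5 − 22.5 = -2
x=11: ŷ = -1.5 + 6·11 = 64.5; r = 67.5 − 64.5 = 3
x=12: ŷ = -1.5 + 6·12 = 70.5; r = 68.5 − 70.5 = -2
Largest |r| is 4 at x = 2, residual 4.

x = 2, r = 4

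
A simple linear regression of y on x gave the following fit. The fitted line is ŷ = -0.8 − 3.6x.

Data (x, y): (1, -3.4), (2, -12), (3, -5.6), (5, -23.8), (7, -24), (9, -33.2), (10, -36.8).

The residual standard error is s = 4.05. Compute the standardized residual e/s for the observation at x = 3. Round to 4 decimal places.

1.4815

ŷ = -0.8 − 3.6·3 = -11.6
e = -5.6 − (-11.6) = 6
e/s = 6 / 4.05 = 1.4815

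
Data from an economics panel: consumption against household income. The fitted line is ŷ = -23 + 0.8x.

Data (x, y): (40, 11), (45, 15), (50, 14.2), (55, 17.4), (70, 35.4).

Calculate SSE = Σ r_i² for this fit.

x=40: ŷ = -23 + 0.8·40 = 9; r = 11 − 9 = 2
x=45: ŷ = -23 + 0.8·45 = 13; r = 15 − 13 = 2
x=50: ŷ = -23 + 0.8·50 = 17; r = 14.2 − 17 = -2.8
x=55: ŷ = -23 + 0.8·55 = 21; r = 17.4 − 21 = -3.6
x=70: ŷ = -23 + 0.8·70 = 33; r = 35.4 − 33 = 2.4
SSE = 4 + 4 + 7.84 + 12.96 + 5.76 = 34.56

SSE = 34.56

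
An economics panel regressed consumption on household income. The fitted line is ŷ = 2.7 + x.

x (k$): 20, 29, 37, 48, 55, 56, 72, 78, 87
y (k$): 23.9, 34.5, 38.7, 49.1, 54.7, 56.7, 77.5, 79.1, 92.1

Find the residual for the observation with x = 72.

ŷ = 2.7 + 72 = 74.7
r = 77.5 − 74.7 = 2.8

r = 2.8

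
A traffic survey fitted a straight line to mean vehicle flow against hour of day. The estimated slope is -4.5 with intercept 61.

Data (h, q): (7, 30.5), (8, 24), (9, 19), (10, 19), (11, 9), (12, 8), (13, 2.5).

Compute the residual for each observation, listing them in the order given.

h=7: ŷ = 61 − 4.5·7 = 29.5; r = 30.5 − 29.5 = 1
h=8: ŷ = 61 − 4.5·8 = 25; r = 24 − 25 = -1
h=9: ŷ = 61 − 4.5·9 = 20.5; r = 19 − 20.5 = -1.5
h=10: ŷ = 61 − 4.5·10 = 16; r = 19 − 16 = 3
h=11: ŷ = 61 − 4.5·11 = 11.5; r = 9 − 11.5 = -2.5
h=12: ŷ = 61 − 4.5·12 = 7; r = 8 − 7 = 1
h=13: ŷ = 61 − 4.5·13 = 2.5; r = 2.5 − 2.5 = 0

1, -1, -1.5, 3, -2.5, 1, 0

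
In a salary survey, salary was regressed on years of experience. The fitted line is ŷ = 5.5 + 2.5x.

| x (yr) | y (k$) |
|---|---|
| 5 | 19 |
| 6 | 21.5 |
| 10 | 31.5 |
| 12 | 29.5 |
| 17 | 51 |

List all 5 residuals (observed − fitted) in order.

x=5: ŷ = 5.5 + 2.5·5 = 18; e = 19 − 18 = 1
x=6: ŷ = 5.5 + 2.5·6 = 20.5; e = 21.5 − 20.5 = 1
x=10: ŷ = 5.5 + 2.5·10 = 30.5; e = 31.5 − 30.5 = 1
x=12: ŷ = 5.5 + 2.5·12 = 35.5; e = 29.5 − 35.5 = -6
x=17: ŷ = 5.5 + 2.5·17 = 48; e = 51 − 48 = 3

1, 1, 1, -6, 3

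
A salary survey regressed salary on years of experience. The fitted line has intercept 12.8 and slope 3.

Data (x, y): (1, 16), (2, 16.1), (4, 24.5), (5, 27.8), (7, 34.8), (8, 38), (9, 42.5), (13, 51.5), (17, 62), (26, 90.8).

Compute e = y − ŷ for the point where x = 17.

e = -1.8

ŷ = 12.8 + 3·17 = 63.8
e = 62 − 63.8 = -1.8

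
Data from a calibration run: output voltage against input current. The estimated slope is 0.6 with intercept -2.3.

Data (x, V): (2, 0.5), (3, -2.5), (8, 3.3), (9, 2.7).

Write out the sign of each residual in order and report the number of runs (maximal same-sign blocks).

4 runs

x=2: V̂ = -2.3 + 0.6·2 = -1.1; r = 0.5 − (-1.1) = 1.6
x=3: V̂ = -2.3 + 0.6·3 = -0.5; r = -2.5 − (-0.5) = -2
x=8: V̂ = -2.3 + 0.6·8 = 2.5; r = 3.3 − 2.5 = 0.8
x=9: V̂ = -2.3 + 0.6·9 = 3.1; r = 2.7 − 3.1 = -0.4
Signs: + − + −
Runs: +×1, −×1, +×1, −×1 → 4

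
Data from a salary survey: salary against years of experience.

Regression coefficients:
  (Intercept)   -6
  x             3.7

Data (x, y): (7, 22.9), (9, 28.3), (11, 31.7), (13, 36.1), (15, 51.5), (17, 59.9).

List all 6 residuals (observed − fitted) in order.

3, 1, -3, -6, 2, 3

x=7: ŷ = -6 + 3.7·7 = 19.9; e = 22.9 − 19.9 = 3
x=9: ŷ = -6 + 3.7·9 = 27.3; e = 28.3 − 27.3 = 1
x=11: ŷ = -6 + 3.7·11 = 34.7; e = 31.7 − 34.7 = -3
x=13: ŷ = -6 + 3.7·13 = 42.1; e = 36.1 − 42.1 = -6
x=15: ŷ = -6 + 3.7·15 = 49.5; e = 51.5 − 49.5 = 2
x=17: ŷ = -6 + 3.7·17 = 56.9; e = 59.9 − 56.9 = 3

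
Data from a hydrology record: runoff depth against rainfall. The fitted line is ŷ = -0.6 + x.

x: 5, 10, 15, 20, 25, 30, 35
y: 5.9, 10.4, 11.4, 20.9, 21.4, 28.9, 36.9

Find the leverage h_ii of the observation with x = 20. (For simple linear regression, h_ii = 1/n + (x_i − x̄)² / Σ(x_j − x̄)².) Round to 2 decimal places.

x̄ = (5 + 10 + 15 + 20 + 25 + 30 + 35)/7 = 20
Σ(x − x̄)² = 225 + 100 + 25 + 0 + 25 + 100 + 225 = 700
h = 1/7 + (0)²/700 = 0.142857 + 0 = 0.14

h = 0.14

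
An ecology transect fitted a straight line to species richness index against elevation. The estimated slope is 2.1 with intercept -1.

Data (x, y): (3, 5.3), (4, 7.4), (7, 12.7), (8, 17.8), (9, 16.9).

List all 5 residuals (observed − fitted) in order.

x=3: ŷ = -1 + 2.1·3 = 5.3; r = 5.3 − 5.3 = 0
x=4: ŷ = -1 + 2.1·4 = 7.4; r = 7.4 − 7.4 = 0
x=7: ŷ = -1 + 2.1·7 = 13.7; r = 12.7 − 13.7 = -1
x=8: ŷ = -1 + 2.1·8 = 15.8; r = 17.8 − 15.8 = 2
x=9: ŷ = -1 + 2.1·9 = 17.9; r = 16.9 − 17.9 = -1

0, 0, -1, 2, -1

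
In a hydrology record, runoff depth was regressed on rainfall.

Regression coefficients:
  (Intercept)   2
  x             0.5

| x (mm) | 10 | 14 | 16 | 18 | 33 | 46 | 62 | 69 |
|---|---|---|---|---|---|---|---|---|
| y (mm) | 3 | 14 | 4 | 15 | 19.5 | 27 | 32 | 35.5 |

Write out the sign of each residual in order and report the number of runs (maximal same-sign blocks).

x=10: ŷ = 2 + 0.5·10 = 7; r = 3 − 7 = -4
x=14: ŷ = 2 + 0.5·14 = 9; r = 14 − 9 = 5
x=16: ŷ = 2 + 0.5·16 = 10; r = 4 − 10 = -6
x=18: ŷ = 2 + 0.5·18 = 11; r = 15 − 11 = 4
x=33: ŷ = 2 + 0.5·33 = 18.5; r = 19.5 − 18.5 = 1
x=46: ŷ = 2 + 0.5·46 = 25; r = 27 − 25 = 2
x=62: ŷ = 2 + 0.5·62 = 33; r = 32 − 33 = -1
x=69: ŷ = 2 + 0.5·69 = 36.5; r = 35.5 − 36.5 = -1
Signs: − + − + + + − −
Runs: −×1, +×1, −×1, +×3, −×2 → 5

5 runs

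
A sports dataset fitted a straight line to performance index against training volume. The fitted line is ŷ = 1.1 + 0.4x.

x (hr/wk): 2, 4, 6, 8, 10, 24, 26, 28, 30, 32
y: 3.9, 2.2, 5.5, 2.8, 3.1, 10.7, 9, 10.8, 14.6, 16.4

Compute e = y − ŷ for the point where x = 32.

ŷ = 1.1 + 0.4·32 = 13.9
e = 16.4 − 13.9 = 2.5

e = 2.5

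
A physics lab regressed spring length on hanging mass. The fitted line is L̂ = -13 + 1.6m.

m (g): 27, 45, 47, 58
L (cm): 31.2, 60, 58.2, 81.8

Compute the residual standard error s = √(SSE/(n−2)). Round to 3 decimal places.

s = 3.317

m=27: L̂ = -13 + 1.6·27 = 30.2; r = 31.2 − 30.2 = 1
m=45: L̂ = -13 + 1.6·45 = 59; r = 60 − 59 = 1
m=47: L̂ = -13 + 1.6·47 = 62.2; r = 58.2 − 62.2 = -4
m=58: L̂ = -13 + 1.6·58 = 79.8; r = 81.8 − 79.8 = 2
SSE = 1 + 1 + 16 + 4 = 22
s = √(22/2) = √11 ≈ 3.317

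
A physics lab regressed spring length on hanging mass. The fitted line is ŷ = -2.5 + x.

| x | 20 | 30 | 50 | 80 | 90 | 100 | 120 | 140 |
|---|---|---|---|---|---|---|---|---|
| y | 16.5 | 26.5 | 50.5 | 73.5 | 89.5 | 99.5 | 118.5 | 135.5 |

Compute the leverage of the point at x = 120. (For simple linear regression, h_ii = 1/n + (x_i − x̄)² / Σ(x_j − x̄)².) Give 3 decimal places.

h = 0.259

x̄ = (20 + 30 + 50 + 80 + 90 + 100 + 120 + 140)/8 = 78.75
Σ(x − x̄)² = 3451.56 + 2376.56 + 826.562 + 1.5625 + 126.562 + 451.562 + 1701.56 + 3751.56 = 12687.5
h = 1/8 + (41.25)²/12687.5 = 0.125 + 0.134113 = 0.259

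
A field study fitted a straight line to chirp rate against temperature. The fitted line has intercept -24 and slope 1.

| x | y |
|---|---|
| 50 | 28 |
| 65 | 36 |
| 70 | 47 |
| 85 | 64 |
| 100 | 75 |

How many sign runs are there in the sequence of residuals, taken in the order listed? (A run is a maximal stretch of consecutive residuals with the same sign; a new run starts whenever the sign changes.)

x=50: ŷ = -24 + 50 = 26; e = 28 − 26 = 2
x=65: ŷ = -24 + 65 = 41; e = 36 − 41 = -5
x=70: ŷ = -24 + 70 = 46; e = 47 − 46 = 1
x=85: ŷ = -24 + 85 = 61; e = 64 − 61 = 3
x=100: ŷ = -24 + 100 = 76; e = 75 − 76 = -1
Signs: + − + + −
Runs: +×1, −×1, +×2, −×1 → 4

4 runs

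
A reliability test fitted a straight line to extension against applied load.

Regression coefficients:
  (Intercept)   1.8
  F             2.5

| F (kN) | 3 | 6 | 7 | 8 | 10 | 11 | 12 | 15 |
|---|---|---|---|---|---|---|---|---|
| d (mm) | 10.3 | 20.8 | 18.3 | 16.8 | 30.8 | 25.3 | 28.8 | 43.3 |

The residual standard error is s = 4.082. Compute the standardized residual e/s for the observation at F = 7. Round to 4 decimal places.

ŷ = 1.8 + 2.5·7 = 19.3
e = 18.3 − 19.3 = -1
e/s = -1 / 4.082 = -0.2450

-0.2450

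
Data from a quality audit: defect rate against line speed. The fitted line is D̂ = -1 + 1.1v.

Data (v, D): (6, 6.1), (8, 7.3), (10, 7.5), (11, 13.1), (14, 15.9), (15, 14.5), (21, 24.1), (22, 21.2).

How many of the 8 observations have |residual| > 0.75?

6

v=6: D̂ = -1 + 1.1·6 = 5.6; e = 6.1 − 5.6 = 0.5
v=8: D̂ = -1 + 1.1·8 = 7.8; e = 7.3 − 7.8 = -0.5
v=10: D̂ = -1 + 1.1·10 = 10; e = 7.5 − 10 = -2.5
v=11: D̂ = -1 + 1.1·11 = 11.1; e = 13.1 − 11.1 = 2
v=14: D̂ = -1 + 1.1·14 = 14.4; e = 15.9 − 14.4 = 1.5
v=15: D̂ = -1 + 1.1·15 = 15.5; e = 14.5 − 15.5 = -1
v=21: D̂ = -1 + 1.1·21 = 22.1; e = 24.1 − 22.1 = 2
v=22: D̂ = -1 + 1.1·22 = 23.2; e = 21.2 − 23.2 = -2
|e| > 0.75: v=10 (|e|=2.5), v=11 (|e|=2), v=14 (|e|=1.5), v=15 (|e|=1), v=21 (|e|=2), v=22 (|e|=2) → 6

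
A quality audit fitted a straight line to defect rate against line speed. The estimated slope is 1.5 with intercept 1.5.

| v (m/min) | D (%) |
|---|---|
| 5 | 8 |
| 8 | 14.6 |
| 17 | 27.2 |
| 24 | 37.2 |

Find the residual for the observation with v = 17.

D̂ = 1.5 + 1.5·17 = 27
r = 27.2 − 27 = 0.2

r = 0.2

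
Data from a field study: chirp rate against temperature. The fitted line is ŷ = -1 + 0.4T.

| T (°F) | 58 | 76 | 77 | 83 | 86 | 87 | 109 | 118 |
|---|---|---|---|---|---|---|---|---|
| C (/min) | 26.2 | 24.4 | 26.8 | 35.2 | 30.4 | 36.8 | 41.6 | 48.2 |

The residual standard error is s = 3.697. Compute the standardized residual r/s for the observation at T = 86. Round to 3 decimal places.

-0.811

ŷ = -1 + 0.4·86 = 33.4
r = 30.4 − 33.4 = -3
r/s = -3 / 3.697 = -0.811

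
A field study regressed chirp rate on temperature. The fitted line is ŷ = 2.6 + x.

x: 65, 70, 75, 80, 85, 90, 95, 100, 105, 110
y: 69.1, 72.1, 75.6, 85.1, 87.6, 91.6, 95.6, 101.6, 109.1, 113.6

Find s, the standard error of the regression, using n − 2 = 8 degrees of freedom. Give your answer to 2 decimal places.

s = 1.66

x=65: ŷ = 2.6 + 65 = 67.6; r = 69.1 − 67.6 = 1.5
x=70: ŷ = 2.6 + 70 = 72.6; r = 72.1 − 72.6 = -0.5
x=75: ŷ = 2.6 + 75 = 77.6; r = 75.6 − 77.6 = -2
x=80: ŷ = 2.6 + 80 = 82.6; r = 85.1 − 82.6 = 2.5
x=85: ŷ = 2.6 + 85 = 87.6; r = 87.6 − 87.6 = 0
x=90: ŷ = 2.6 + 90 = 92.6; r = 91.6 − 92.6 = -1
x=95: ŷ = 2.6 + 95 = 97.6; r = 95.6 − 97.6 = -2
x=100: ŷ = 2.6 + 100 = 102.6; r = 101.6 − 102.6 = -1
x=105: ŷ = 2.6 + 105 = 107.6; r = 109.1 − 107.6 = 1.5
x=110: ŷ = 2.6 + 110 = 112.6; r = 113.6 − 112.6 = 1
SSE = 2.25 + 0.25 + 4 + 6.25 + 0 + 1 + 4 + 1 + 2.25 + 1 = 22
s = √(22/8) = √2.75 ≈ 1.66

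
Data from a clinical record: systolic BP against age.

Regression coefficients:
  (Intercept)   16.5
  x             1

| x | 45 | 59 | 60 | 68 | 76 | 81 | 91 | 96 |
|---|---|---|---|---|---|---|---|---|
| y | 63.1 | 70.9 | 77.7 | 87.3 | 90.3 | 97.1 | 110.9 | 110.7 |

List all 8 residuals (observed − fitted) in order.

1.6, -4.6, 1.2, 2.8, -2.2, -0.4, 3.4, -1.8

x=45: ŷ = 16.5 + 45 = 61.5; r = 63.1 − 61.5 = 1.6
x=59: ŷ = 16.5 + 59 = 75.5; r = 70.9 − 75.5 = -4.6
x=60: ŷ = 16.5 + 60 = 76.5; r = 77.7 − 76.5 = 1.2
x=68: ŷ = 16.5 + 68 = 84.5; r = 87.3 − 84.5 = 2.8
x=76: ŷ = 16.5 + 76 = 92.5; r = 90.3 − 92.5 = -2.2
x=81: ŷ = 16.5 + 81 = 97.5; r = 97.1 − 97.5 = -0.4
x=91: ŷ = 16.5 + 91 = 107.5; r = 110.9 − 107.5 = 3.4
x=96: ŷ = 16.5 + 96 = 112.5; r = 110.7 − 112.5 = -1.8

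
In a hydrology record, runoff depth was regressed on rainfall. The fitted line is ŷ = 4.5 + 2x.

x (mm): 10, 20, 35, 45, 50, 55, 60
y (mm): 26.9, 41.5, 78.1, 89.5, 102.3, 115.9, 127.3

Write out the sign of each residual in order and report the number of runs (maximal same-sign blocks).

x=10: ŷ = 4.5 + 2·10 = 24.5; r = 26.9 − 24.5 = 2.4
x=20: ŷ = 4.5 + 2·20 = 44.5; r = 41.5 − 44.5 = -3
x=35: ŷ = 4.5 + 2·35 = 74.5; r = 78.1 − 74.5 = 3.6
x=45: ŷ = 4.5 + 2·45 = 94.5; r = 89.5 − 94.5 = -5
x=50: ŷ = 4.5 + 2·50 = 104.5; r = 102.3 − 104.5 = -2.2
x=55: ŷ = 4.5 + 2·55 = 114.5; r = 115.9 − 114.5 = 1.4
x=60: ŷ = 4.5 + 2·60 = 124.5; r = 127.3 − 124.5 = 2.8
Signs: + − + − − + +
Runs: +×1, −×1, +×1, −×2, +×2 → 5

5 runs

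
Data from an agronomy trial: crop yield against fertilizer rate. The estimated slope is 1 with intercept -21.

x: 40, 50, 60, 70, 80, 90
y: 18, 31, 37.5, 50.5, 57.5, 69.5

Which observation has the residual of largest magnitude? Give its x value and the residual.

x=40: ŷ = -21 + 40 = 19; e = 18 − 19 = -1
x=50: ŷ = -21 + 50 = 29; e = 31 − 29 = 2
x=60: ŷ = -21 + 60 = 39; e = 37.5 − 39 = -1.5
x=70: ŷ = -21 + 70 = 49; e = 50.5 − 49 = 1.5
x=80: ŷ = -21 + 80 = 59; e = 57.5 − 59 = -1.5
x=90: ŷ = -21 + 90 = 69; e = 69.5 − 69 = 0.5
Largest |e| is 2 at x = 50, residual 2.

x = 50, e = 2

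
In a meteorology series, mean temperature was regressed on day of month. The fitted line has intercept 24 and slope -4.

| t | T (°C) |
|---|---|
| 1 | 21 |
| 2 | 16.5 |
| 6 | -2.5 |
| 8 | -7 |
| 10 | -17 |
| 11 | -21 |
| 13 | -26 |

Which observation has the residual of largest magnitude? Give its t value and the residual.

t = 6, r = -2.5

t=1: T̂ = 24 − 4·1 = 20; r = 21 − 20 = 1
t=2: T̂ = 24 − 4·2 = 16; r = 16.5 − 16 = 0.5
t=6: T̂ = 24 − 4·6 = 0; r = -2.5 − 0 = -2.5
t=8: T̂ = 24 − 4·8 = -8; r = -7 − (-8) = 1
t=10: T̂ = 24 − 4·10 = -16; r = -17 − (-16) = -1
t=11: T̂ = 24 − 4·11 = -20; r = -21 − (-20) = -1
t=13: T̂ = 24 − 4·13 = -28; r = -26 − (-28) = 2
Largest |r| is 2.5 at t = 6, residual -2.5.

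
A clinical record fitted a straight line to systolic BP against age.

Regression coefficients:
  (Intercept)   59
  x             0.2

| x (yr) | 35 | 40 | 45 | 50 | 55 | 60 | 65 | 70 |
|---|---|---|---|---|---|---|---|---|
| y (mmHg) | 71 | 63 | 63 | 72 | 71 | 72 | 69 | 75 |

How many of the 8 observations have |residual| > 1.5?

x=35: ŷ = 59 + 0.2·35 = 66; r = 71 − 66 = 5
x=40: ŷ = 59 + 0.2·40 = 67; r = 63 − 67 = -4
x=45: ŷ = 59 + 0.2·45 = 68; r = 63 − 68 = -5
x=50: ŷ = 59 + 0.2·50 = 69; r = 72 − 69 = 3
x=55: ŷ = 59 + 0.2·55 = 70; r = 71 − 70 = 1
x=60: ŷ = 59 + 0.2·60 = 71; r = 72 − 71 = 1
x=65: ŷ = 59 + 0.2·65 = 72; r = 69 − 72 = -3
x=70: ŷ = 59 + 0.2·70 = 73; r = 75 − 73 = 2
|r| > 1.5: x=35 (|r|=5), x=40 (|r|=4), x=45 (|r|=5), x=50 (|r|=3), x=65 (|r|=3), x=70 (|r|=2) → 6

6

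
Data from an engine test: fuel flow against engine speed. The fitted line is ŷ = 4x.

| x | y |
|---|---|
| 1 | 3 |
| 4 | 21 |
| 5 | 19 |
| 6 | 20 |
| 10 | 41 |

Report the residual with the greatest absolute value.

x=1: ŷ = 4·1 = 4; r = 3 − 4 = -1
x=4: ŷ = 4·4 = 16; r = 21 − 16 = 5
x=5: ŷ = 4·5 = 20; r = 19 − 20 = -1
x=6: ŷ = 4·6 = 24; r = 20 − 24 = -4
x=10: ŷ = 4·10 = 40; r = 41 − 40 = 1
Largest |r| is 5 at x = 4, residual 5.

r = 5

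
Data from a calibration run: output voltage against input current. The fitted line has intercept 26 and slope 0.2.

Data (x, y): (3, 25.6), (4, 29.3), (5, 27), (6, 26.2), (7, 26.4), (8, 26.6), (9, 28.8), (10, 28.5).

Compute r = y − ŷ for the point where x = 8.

r = -1

ŷ = 26 + 0.2·8 = 27.6
r = 26.6 − 27.6 = -1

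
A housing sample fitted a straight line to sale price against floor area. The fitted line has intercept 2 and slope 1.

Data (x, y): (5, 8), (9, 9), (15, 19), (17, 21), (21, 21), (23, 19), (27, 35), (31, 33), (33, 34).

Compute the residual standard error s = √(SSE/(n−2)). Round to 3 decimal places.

s = 3.586

x=5: ŷ = 2 + 5 = 7; e = 8 − 7 = 1
x=9: ŷ = 2 + 9 = 11; e = 9 − 11 = -2
x=15: ŷ = 2 + 15 = 17; e = 19 − 17 = 2
x=17: ŷ = 2 + 17 = 19; e = 21 − 19 = 2
x=21: ŷ = 2 + 21 = 23; e = 21 − 23 = -2
x=23: ŷ = 2 + 23 = 25; e = 19 − 25 = -6
x=27: ŷ = 2 + 27 = 29; e = 35 − 29 = 6
x=31: ŷ = 2 + 31 = 33; e = 33 − 33 = 0
x=33: ŷ = 2 + 33 = 35; e = 34 − 35 = -1
SSE = 1 + 4 + 4 + 4 + 4 + 36 + 36 + 0 + 1 = 90
s = √(90/7) = √12.8571 ≈ 3.586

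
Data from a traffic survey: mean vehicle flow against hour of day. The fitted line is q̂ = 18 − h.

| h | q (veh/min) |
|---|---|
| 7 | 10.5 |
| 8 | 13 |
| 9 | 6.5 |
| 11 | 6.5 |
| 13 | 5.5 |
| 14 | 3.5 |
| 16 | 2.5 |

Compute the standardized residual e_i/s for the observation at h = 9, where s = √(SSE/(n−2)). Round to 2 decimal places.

-1.38

h=7: q̂ = 18 − 7 = 11; e = 10.5 − 11 = -0.5
h=8: q̂ = 18 − 8 = 10; e = 13 − 10 = 3
h=9: q̂ = 18 − 9 = 9; e = 6.5 − 9 = -2.5
h=11: q̂ = 18 − 11 = 7; e = 6.5 − 7 = -0.5
h=13: q̂ = 18 − 13 = 5; e = 5.5 − 5 = 0.5
h=14: q̂ = 18 − 14 = 4; e = 3.5 − 4 = -0.5
h=16: q̂ = 18 − 16 = 2; e = 2.5 − 2 = 0.5
SSE = 0.25 + 9 + 6.25 + 0.25 + 0.25 + 0.25 + 0.25 = 16.5
s = √(16.5/5) = 1.81659
e/s = -2.5 / 1.81659 = -1.38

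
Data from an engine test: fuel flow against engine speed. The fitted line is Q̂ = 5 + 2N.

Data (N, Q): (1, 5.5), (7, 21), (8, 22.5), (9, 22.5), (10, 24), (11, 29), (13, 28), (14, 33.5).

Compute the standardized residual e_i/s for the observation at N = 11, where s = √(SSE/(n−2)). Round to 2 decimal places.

1.02

N=1: Q̂ = 5 + 2·1 = 7; e = 5.5 − 7 = -1.5
N=7: Q̂ = 5 + 2·7 = 19; e = 21 − 19 = 2
N=8: Q̂ = 5 + 2·8 = 21; e = 22.5 − 21 = 1.5
N=9: Q̂ = 5 + 2·9 = 23; e = 22.5 − 23 = -0.5
N=10: Q̂ = 5 + 2·10 = 25; e = 24 − 25 = -1
N=11: Q̂ = 5 + 2·11 = 27; e = 29 − 27 = 2
N=13: Q̂ = 5 + 2·13 = 31; e = 28 − 31 = -3
N=14: Q̂ = 5 + 2·14 = 33; e = 33.5 − 33 = 0.5
SSE = 2.25 + 4 + 2.25 + 0.25 + 1 + 4 + 9 + 0.25 = 23
s = √(23/6) = 1.95789
e/s = 2 / 1.95789 = 1.02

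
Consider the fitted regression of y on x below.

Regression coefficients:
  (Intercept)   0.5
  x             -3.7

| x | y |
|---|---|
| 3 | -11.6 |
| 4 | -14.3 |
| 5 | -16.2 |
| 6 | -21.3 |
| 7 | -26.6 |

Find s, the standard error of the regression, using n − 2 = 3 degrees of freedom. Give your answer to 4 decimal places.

x=3: ŷ = 0.5 − 3.7·3 = -10.6; r = -11.6 − (-10.6) = -1
x=4: ŷ = 0.5 − 3.7·4 = -14.3; r = -14.3 − (-14.3) = 0
x=5: ŷ = 0.5 − 3.7·5 = -18; r = -16.2 − (-18) = 1.8
x=6: ŷ = 0.5 − 3.7·6 = -21.7; r = -21.3 − (-21.7) = 0.4
x=7: ŷ = 0.5 − 3.7·7 = -25.4; r = -26.6 − (-25.4) = -1.2
SSE = 1 + 0 + 3.24 + 0.16 + 1.44 = 5.84
s = √(5.84/3) = √1.94667 ≈ 1.3952

s = 1.3952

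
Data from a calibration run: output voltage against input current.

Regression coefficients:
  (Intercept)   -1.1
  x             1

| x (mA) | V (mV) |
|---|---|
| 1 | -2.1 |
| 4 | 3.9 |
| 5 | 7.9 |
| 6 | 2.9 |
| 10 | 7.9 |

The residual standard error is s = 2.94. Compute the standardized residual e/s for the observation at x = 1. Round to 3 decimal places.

-0.680

ŷ = -1.1 + 1 = -0.1
e = -2.1 − (-0.1) = -2
e/s = -2 / 2.94 = -0.680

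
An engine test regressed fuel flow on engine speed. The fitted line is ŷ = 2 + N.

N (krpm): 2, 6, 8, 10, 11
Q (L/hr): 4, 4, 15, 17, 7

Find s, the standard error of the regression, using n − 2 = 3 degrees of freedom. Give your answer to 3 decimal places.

s = 5.831

N=2: ŷ = 2 + 2 = 4; r = 4 − 4 = 0
N=6: ŷ = 2 + 6 = 8; r = 4 − 8 = -4
N=8: ŷ = 2 + 8 = 10; r = 15 − 10 = 5
N=10: ŷ = 2 + 10 = 12; r = 17 − 12 = 5
N=11: ŷ = 2 + 11 = 13; r = 7 − 13 = -6
SSE = 0 + 16 + 25 + 25 + 36 = 102
s = √(102/3) = √34 ≈ 5.831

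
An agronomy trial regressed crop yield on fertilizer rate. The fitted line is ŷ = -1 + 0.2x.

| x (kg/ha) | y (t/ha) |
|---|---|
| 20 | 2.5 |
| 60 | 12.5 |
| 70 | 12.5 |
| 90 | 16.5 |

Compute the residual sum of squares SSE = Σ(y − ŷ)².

x=20: ŷ = -1 + 0.2·20 = 3; r = 2.5 − 3 = -0.5
x=60: ŷ = -1 + 0.2·60 = 11; r = 12.5 − 11 = 1.5
x=70: ŷ = -1 + 0.2·70 = 13; r = 12.5 − 13 = -0.5
x=90: ŷ = -1 + 0.2·90 = 17; r = 16.5 − 17 = -0.5
SSE = 0.25 + 2.25 + 0.25 + 0.25 = 3

SSE = 3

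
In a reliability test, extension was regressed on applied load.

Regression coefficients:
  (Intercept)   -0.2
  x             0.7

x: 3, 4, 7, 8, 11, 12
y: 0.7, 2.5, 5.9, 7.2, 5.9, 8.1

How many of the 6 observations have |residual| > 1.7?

x=3: ŷ = -0.2 + 0.7·3 = 1.9; r = 0.7 − 1.9 = -1.2
x=4: ŷ = -0.2 + 0.7·4 = 2.6; r = 2.5 − 2.6 = -0.1
x=7: ŷ = -0.2 + 0.7·7 = 4.7; r = 5.9 − 4.7 = 1.2
x=8: ŷ = -0.2 + 0.7·8 = 5.4; r = 7.2 − 5.4 = 1.8
x=11: ŷ = -0.2 + 0.7·11 = 7.5; r = 5.9 − 7.5 = -1.6
x=12: ŷ = -0.2 + 0.7·12 = 8.2; r = 8.1 − 8.2 = -0.1
|r| > 1.7: x=8 (|r|=1.8) → 1

1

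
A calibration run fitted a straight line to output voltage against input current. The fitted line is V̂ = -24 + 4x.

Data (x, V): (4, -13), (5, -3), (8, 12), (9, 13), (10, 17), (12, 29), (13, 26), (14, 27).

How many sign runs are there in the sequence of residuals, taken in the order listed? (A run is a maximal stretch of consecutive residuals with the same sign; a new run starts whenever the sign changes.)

3 runs

x=4: V̂ = -24 + 4·4 = -8; e = -13 − (-8) = -5
x=5: V̂ = -24 + 4·5 = -4; e = -3 − (-4) = 1
x=8: V̂ = -24 + 4·8 = 8; e = 12 − 8 = 4
x=9: V̂ = -24 + 4·9 = 12; e = 13 − 12 = 1
x=10: V̂ = -24 + 4·10 = 16; e = 17 − 16 = 1
x=12: V̂ = -24 + 4·12 = 24; e = 29 − 24 = 5
x=13: V̂ = -24 + 4·13 = 28; e = 26 − 28 = -2
x=14: V̂ = -24 + 4·14 = 32; e = 27 − 32 = -5
Signs: − + + + + + − −
Runs: −×1, +×5, −×2 → 3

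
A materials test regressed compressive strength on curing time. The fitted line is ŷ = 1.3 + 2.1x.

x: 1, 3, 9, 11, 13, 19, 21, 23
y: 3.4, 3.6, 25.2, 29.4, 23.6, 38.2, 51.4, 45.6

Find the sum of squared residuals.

x=1: ŷ = 1.3 + 2.1·1 = 3.4; r = 3.4 − 3.4 = 0
x=3: ŷ = 1.3 + 2.1·3 = 7.6; r = 3.6 − 7.6 = -4
x=9: ŷ = 1.3 + 2.1·9 = 20.2; r = 25.2 − 20.2 = 5
x=11: ŷ = 1.3 + 2.1·11 = 24.4; r = 29.4 − 24.4 = 5
x=13: ŷ = 1.3 + 2.1·13 = 28.6; r = 23.6 − 28.6 = -5
x=19: ŷ = 1.3 + 2.1·19 = 41.2; r = 38.2 − 41.2 = -3
x=21: ŷ = 1.3 + 2.1·21 = 45.4; r = 51.4 − 45.4 = 6
x=23: ŷ = 1.3 + 2.1·23 = 49.6; r = 45.6 − 49.6 = -4
SSE = 0 + 16 + 25 + 25 + 25 + 9 + 36 + 16 = 152

SSE = 152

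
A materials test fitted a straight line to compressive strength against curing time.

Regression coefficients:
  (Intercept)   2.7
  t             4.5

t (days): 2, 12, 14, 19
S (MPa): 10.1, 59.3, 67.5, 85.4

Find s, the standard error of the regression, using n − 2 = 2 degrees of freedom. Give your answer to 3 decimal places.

s = 3.194

t=2: Ŝ = 2.7 + 4.5·2 = 11.7; e = 10.1 − 11.7 = -1.6
t=12: Ŝ = 2.7 + 4.5·12 = 56.7; e = 59.3 − 56.7 = 2.6
t=14: Ŝ = 2.7 + 4.5·14 = 65.7; e = 67.5 − 65.7 = 1.8
t=19: Ŝ = 2.7 + 4.5·19 = 88.2; e = 85.4 − 88.2 = -2.8
SSE = 2.56 + 6.76 + 3.24 + 7.84 = 20.4
s = √(20.4/2) = √10.2 ≈ 3.194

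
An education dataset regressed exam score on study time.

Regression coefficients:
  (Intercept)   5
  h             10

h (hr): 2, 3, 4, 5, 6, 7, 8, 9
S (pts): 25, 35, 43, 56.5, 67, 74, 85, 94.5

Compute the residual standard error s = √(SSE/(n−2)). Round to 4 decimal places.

s = 1.3844

h=2: ŷ = 5 + 10·2 = 25; r = 25 − 25 = 0
h=3: ŷ = 5 + 10·3 = 35; r = 35 − 35 = 0
h=4: ŷ = 5 + 10·4 = 45; r = 43 − 45 = -2
h=5: ŷ = 5 + 10·5 = 55; r = 56.5 − 55 = 1.5
h=6: ŷ = 5 + 10·6 = 65; r = 67 − 65 = 2
h=7: ŷ = 5 + 10·7 = 75; r = 74 − 75 = -1
h=8: ŷ = 5 + 10·8 = 85; r = 85 − 85 = 0
h=9: ŷ = 5 + 10·9 = 95; r = 94.5 − 95 = -0.5
SSE = 0 + 0 + 4 + 2.25 + 4 + 1 + 0 + 0.25 = 11.5
s = √(11.5/6) = √1.91667 ≈ 1.3844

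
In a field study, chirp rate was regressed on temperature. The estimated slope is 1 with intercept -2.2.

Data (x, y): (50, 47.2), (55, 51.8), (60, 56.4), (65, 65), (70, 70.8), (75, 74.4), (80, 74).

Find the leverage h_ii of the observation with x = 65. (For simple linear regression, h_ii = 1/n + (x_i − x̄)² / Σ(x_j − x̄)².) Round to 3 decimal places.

h = 0.143

x̄ = (50 + 55 + 60 + 65 + 70 + 75 + 80)/7 = 65
Σ(x − x̄)² = 225 + 100 + 25 + 0 + 25 + 100 + 225 = 700
h = 1/7 + (0)²/700 = 0.142857 + 0 = 0.143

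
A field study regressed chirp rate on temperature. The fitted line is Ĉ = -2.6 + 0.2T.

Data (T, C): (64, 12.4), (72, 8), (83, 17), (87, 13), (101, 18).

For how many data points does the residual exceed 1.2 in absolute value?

T=64: Ĉ = -2.6 + 0.2·64 = 10.2; e = 12.4 − 10.2 = 2.2
T=72: Ĉ = -2.6 + 0.2·72 = 11.8; e = 8 − 11.8 = -3.8
T=83: Ĉ = -2.6 + 0.2·83 = 14; e = 17 − 14 = 3
T=87: Ĉ = -2.6 + 0.2·87 = 14.8; e = 13 − 14.8 = -1.8
T=101: Ĉ = -2.6 + 0.2·101 = 17.6; e = 18 − 17.6 = 0.4
|e| > 1.2: T=64 (|e|=2.2), T=72 (|e|=3.8), T=83 (|e|=3), T=87 (|e|=1.8) → 4

4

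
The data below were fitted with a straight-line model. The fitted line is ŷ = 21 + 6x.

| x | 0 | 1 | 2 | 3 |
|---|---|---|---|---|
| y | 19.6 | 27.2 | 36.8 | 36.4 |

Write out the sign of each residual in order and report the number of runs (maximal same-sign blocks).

x=0: ŷ = 21 + 6·0 = 21; e = 19.6 − 21 = -1.4
x=1: ŷ = 21 + 6·1 = 27; e = 27.2 − 27 = 0.2
x=2: ŷ = 21 + 6·2 = 33; e = 36.8 − 33 = 3.8
x=3: ŷ = 21 + 6·3 = 39; e = 36.4 − 39 = -2.6
Signs: − + + −
Runs: −×1, +×2, −×1 → 3

3 runs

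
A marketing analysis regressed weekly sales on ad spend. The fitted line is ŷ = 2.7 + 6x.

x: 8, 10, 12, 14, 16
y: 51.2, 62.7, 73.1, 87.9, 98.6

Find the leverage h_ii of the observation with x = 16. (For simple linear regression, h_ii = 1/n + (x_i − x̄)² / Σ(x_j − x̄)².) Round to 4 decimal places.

h = 0.6000

x̄ = (8 + 10 + 12 + 14 + 16)/5 = 12
Σ(x − x̄)² = 16 + 4 + 0 + 4 + 16 = 40
h = 1/5 + (4)²/40 = 0.2 + 0.4 = 0.6000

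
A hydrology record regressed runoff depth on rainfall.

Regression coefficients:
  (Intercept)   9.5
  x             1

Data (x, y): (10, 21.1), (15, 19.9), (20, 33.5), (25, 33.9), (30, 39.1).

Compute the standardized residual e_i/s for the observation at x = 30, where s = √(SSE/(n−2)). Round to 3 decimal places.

-0.109

x=10: ŷ = 9.5 + 10 = 19.5; e = 21.1 − 19.5 = 1.6
x=15: ŷ = 9.5 + 15 = 24.5; e = 19.9 − 24.5 = -4.6
x=20: ŷ = 9.5 + 20 = 29.5; e = 33.5 − 29.5 = 4
x=25: ŷ = 9.5 + 25 = 34.5; e = 33.9 − 34.5 = -0.6
x=30: ŷ = 9.5 + 30 = 39.5; e = 39.1 − 39.5 = -0.4
SSE = 2.56 + 21.16 + 16 + 0.36 + 0.16 = 40.24
s = √(40.24/3) = 3.66242
e/s = -0.4 / 3.66242 = -0.109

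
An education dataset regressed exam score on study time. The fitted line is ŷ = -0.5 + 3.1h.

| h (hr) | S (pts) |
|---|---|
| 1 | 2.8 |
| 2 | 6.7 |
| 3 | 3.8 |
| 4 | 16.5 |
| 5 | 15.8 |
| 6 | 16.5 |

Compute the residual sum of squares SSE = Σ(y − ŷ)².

SSE = 50.4

h=1: ŷ = -0.5 + 3.1·1 = 2.6; r = 2.8 − 2.6 = 0.2
h=2: ŷ = -0.5 + 3.1·2 = 5.7; r = 6.7 − 5.7 = 1
h=3: ŷ = -0.5 + 3.1·3 = 8.8; r = 3.8 − 8.8 = -5
h=4: ŷ = -0.5 + 3.1·4 = 11.9; r = 16.5 − 11.9 = 4.6
h=5: ŷ = -0.5 + 3.1·5 = 15; r = 15.8 − 15 = 0.8
h=6: ŷ = -0.5 + 3.1·6 = 18.1; r = 16.5 − 18.1 = -1.6
SSE = 0.04 + 1 + 25 + 21.16 + 0.64 + 2.56 = 50.4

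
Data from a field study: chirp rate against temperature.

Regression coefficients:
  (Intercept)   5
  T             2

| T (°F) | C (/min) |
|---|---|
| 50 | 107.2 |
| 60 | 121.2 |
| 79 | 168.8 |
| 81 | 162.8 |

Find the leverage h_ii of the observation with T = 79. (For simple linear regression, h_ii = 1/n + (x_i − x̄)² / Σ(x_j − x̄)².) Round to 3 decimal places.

T̄ = (50 + 60 + 79 + 81)/4 = 67.5
Σ(T − T̄)² = 306.25 + 56.25 + 132.25 + 182.25 = 677
h = 1/4 + (11.5)²/677 = 0.25 + 0.195347 = 0.445

h = 0.445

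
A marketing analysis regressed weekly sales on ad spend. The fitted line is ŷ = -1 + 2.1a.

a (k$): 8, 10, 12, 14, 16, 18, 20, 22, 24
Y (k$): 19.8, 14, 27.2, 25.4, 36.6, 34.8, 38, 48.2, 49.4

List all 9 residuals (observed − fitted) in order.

a=8: ŷ = -1 + 2.1·8 = 15.8; e = 19.8 − 15.8 = 4
a=10: ŷ = -1 + 2.1·10 = 20; e = 14 − 20 = -6
a=12: ŷ = -1 + 2.1·12 = 24.2; e = 27.2 − 24.2 = 3
a=14: ŷ = -1 + 2.1·14 = 28.4; e = 25.4 − 28.4 = -3
a=16: ŷ = -1 + 2.1·16 = 32.6; e = 36.6 − 32.6 = 4
a=18: ŷ = -1 + 2.1·18 = 36.8; e = 34.8 − 36.8 = -2
a=20: ŷ = -1 + 2.1·20 = 41; e = 38 − 41 = -3
a=22: ŷ = -1 + 2.1·22 = 45.2; e = 48.2 − 45.2 = 3
a=24: ŷ = -1 + 2.1·24 = 49.4; e = 49.4 − 49.4 = 0

4, -6, 3, -3, 4, -2, -3, 3, 0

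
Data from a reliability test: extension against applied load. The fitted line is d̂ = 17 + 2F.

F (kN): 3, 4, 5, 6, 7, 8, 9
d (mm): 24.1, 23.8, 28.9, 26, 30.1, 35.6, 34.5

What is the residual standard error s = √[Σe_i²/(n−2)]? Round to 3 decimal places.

s = 2.148

F=3: d̂ = 17 + 2·3 = 23; e = 24.1 − 23 = 1.1
F=4: d̂ = 17 + 2·4 = 25; e = 23.8 − 25 = -1.2
F=5: d̂ = 17 + 2·5 = 27; e = 28.9 − 27 = 1.9
F=6: d̂ = 17 + 2·6 = 29; e = 26 − 29 = -3
F=7: d̂ = 17 + 2·7 = 31; e = 30.1 − 31 = -0.9
F=8: d̂ = 17 + 2·8 = 33; e = 35.6 − 33 = 2.6
F=9: d̂ = 17 + 2·9 = 35; e = 34.5 − 35 = -0.5
SSE = 1.21 + 1.44 + 3.61 + 9 + 0.81 + 6.76 + 0.25 = 23.08
s = √(23.08/5) = √4.616 ≈ 2.148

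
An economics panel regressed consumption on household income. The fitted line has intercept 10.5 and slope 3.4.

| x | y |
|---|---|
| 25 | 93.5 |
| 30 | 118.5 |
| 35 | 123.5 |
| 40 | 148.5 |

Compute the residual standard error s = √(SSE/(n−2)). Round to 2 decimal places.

x=25: ŷ = 10.5 + 3.4·25 = 95.5; e = 93.5 − 95.5 = -2
x=30: ŷ = 10.5 + 3.4·30 = 112.5; e = 118.5 − 112.5 = 6
x=35: ŷ = 10.5 + 3.4·35 = 129.5; e = 123.5 − 129.5 = -6
x=40: ŷ = 10.5 + 3.4·40 = 146.5; e = 148.5 − 146.5 = 2
SSE = 4 + 36 + 36 + 4 = 80
s = √(80/2) = √40 ≈ 6.32

s = 6.32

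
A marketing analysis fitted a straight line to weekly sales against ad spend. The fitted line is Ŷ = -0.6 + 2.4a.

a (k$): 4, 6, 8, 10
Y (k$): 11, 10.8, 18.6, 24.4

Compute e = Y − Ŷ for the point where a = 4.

e = 2

Ŷ = -0.6 + 2.4·4 = 9
e = 11 − 9 = 2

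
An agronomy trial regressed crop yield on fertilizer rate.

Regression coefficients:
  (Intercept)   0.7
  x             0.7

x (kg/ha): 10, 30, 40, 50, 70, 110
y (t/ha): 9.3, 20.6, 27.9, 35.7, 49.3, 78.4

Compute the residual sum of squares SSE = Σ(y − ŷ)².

SSE = 5.06

x=10: ŷ = 0.7 + 0.7·10 = 7.7; e = 9.3 − 7.7 = 1.6
x=30: ŷ = 0.7 + 0.7·30 = 21.7; e = 20.6 − 21.7 = -1.1
x=40: ŷ = 0.7 + 0.7·40 = 28.7; e = 27.9 − 28.7 = -0.8
x=50: ŷ = 0.7 + 0.7·50 = 35.7; e = 35.7 − 35.7 = 0
x=70: ŷ = 0.7 + 0.7·70 = 49.7; e = 49.3 − 49.7 = -0.4
x=110: ŷ = 0.7 + 0.7·110 = 77.7; e = 78.4 − 77.7 = 0.7
SSE = 2.56 + 1.21 + 0.64 + 0 + 0.16 + 0.49 = 5.06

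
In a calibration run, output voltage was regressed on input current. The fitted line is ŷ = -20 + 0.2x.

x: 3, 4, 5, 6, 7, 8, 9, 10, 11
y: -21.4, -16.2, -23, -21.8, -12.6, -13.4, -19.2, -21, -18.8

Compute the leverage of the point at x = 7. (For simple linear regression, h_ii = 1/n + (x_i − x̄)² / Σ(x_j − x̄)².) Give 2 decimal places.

h = 0.11

x̄ = (3 + 4 + 5 + 6 + 7 + 8 + 9 + 10 + 11)/9 = 7
Σ(x − x̄)² = 16 + 9 + 4 + 1 + 0 + 1 + 4 + 9 + 16 = 60
h = 1/9 + (0)²/60 = 0.111111 + 0 = 0.11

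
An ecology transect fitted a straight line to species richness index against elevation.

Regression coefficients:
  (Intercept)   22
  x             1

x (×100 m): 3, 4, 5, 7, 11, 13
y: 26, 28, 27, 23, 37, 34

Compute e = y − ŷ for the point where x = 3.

ŷ = 22 + 3 = 25
e = 26 − 25 = 1

e = 1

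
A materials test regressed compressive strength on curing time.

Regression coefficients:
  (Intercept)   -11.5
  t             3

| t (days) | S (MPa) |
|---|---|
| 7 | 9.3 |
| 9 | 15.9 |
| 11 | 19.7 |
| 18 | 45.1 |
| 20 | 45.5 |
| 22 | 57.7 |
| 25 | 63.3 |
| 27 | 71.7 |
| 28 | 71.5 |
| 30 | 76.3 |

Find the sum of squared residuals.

SSE = 40.16

t=7: ŷ = -11.5 + 3·7 = 9.5; r = 9.3 − 9.5 = -0.2
t=9: ŷ = -11.5 + 3·9 = 15.5; r = 15.9 − 15.5 = 0.4
t=11: ŷ = -11.5 + 3·11 = 21.5; r = 19.7 − 21.5 = -1.8
t=18: ŷ = -11.5 + 3·18 = 42.5; r = 45.1 − 42.5 = 2.6
t=20: ŷ = -11.5 + 3·20 = 48.5; r = 45.5 − 48.5 = -3
t=22: ŷ = -11.5 + 3·22 = 54.5; r = 57.7 − 54.5 = 3.2
t=25: ŷ = -11.5 + 3·25 = 63.5; r = 63.3 − 63.5 = -0.2
t=27: ŷ = -11.5 + 3·27 = 69.5; r = 71.7 − 69.5 = 2.2
t=28: ŷ = -11.5 + 3·28 = 72.5; r = 71.5 − 72.5 = -1
t=30: ŷ = -11.5 + 3·30 = 78.5; r = 76.3 − 78.5 = -2.2
SSE = 0.04 + 0.16 + 3.24 + 6.76 + 9 + 10.24 + 0.04 + 4.84 + 1 + 4.84 = 40.16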